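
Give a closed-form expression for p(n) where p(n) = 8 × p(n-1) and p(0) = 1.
Recurrence: p(n) = 8 × p(n-1), initial: p(0) = 1.
Each term is 8 times the previous, so this is geometric with ratio 8. After n steps: p(n) = p(0)·8ⁿ = 8ⁿ.

p(n) = 8ⁿ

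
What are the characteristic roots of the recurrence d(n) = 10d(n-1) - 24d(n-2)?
Substitute d(n) = rⁿ and divide through by rⁿ⁻²: r² - 10r + 24 = 0
Factor: (r - 4)(r - 6) = 0, so r = 4, 6.
General solution: d(n) = A·4ⁿ + B·6ⁿ

Characteristic: r² - 10r + 24 = 0, Roots: r = 4, 6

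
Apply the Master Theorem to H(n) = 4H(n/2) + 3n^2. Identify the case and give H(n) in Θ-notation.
Master Theorem template: H(n) = a·H(n/b) + f(n).
Here: a=4, b=2, f(n)=3n^2
Compute log_b(a) = log_2(4) = 2.
f(n) = 3n^2 = Θ(n^2). Case 2: H(n) = Θ(n^2 log n).

Case 2: H(n) = Θ(n^2 log n)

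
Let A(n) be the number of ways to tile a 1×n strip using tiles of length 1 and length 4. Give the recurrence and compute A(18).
Condition on the last tile: it has length 1 (leaving a 1×(n-1) strip) or length 4 (leaving a 1×(n-4) strip), so A(n) = A(n-1) + A(n-4) (order-4 linear recurrence).
For 0 ≤ i < 4 only unit tiles fit, so A(i) = 1.
Iterating the recurrence: A(4) = 2, A(5) = 3, A(6) = 4, A(7) = 5, A(8) = 7, A(9) = 10, A(10) = 14, A(11) = 19, A(12) = 26, A(13) = 36, A(14) = 50, A(15) = 69, A(16) = 95, A(17) = 131, A(18) = 181.

A(n) = A(n-1) + A(n-4), with A(i) = 1 for 0 ≤ i < 4; A(18) = 181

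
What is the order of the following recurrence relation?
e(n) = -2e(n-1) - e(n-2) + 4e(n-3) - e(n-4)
The order is the largest lag k for which e(n-k) appears. Here the deepest term is e(n-4), so the order is 4.

Order 4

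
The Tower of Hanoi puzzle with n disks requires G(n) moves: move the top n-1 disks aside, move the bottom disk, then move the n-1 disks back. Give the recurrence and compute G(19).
Moving n disks = move the top n-1 disks aside (G(n-1) moves) + move the largest disk (1 move) + move the n-1 disks back on top (G(n-1) moves), so G(n) = 2G(n-1) + 1, with G(1) = 1 (a single disk takes one move).
First terms: 1, 3, 7, 15, 31, 63, … — each is one less than a power of 2. Indeed G(n) + 1 = 2(G(n-1) + 1) with G(1) + 1 = 2, so G(n) + 1 = 2ⁿ and G(n) = 2ⁿ - 1.
Hence G(19) = 2^19 - 1 = 524288 - 1 = 524287.

G(n) = 2G(n-1) + 1, G(1) = 1; G(19) = 524287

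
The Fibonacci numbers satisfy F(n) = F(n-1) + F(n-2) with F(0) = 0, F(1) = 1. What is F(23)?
Computing the sequence terms:
0, 1, 1, 2, 3, 5, 8, 13, 21, 34, 55, 89, 144, 233, 377, 610, 987, 1597, 2584, 4181, 6765, 10946, 17711, 28657

28657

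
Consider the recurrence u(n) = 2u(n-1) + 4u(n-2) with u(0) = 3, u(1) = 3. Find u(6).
Computing the sequence terms:
3, 3, 18, 48, 168, 528, 1728

1728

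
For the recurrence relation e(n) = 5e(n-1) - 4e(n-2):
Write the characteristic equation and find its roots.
Substitute e(n) = rⁿ and divide through by rⁿ⁻²: r² - 5r + 4 = 0
Factor: (r - 4)(r - 1) = 0, so r = 4, 1.
General solution: e(n) = A·4ⁿ + B·1ⁿ

Characteristic: r² - 5r + 4 = 0, Roots: r = 4, 1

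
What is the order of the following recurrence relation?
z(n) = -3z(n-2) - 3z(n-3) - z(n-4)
The order is the largest lag k for which z(n-k) appears. Here the deepest term is z(n-4), so the order is 4.

Order 4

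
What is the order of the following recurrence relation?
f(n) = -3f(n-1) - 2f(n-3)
The order is the largest lag k for which f(n-k) appears. Here the deepest term is f(n-3), so the order is 3.

Order 3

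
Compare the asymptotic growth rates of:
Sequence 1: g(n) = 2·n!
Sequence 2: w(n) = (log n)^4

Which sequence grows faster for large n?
Comparing growth rates:
Growth-rate hierarchy: log n ≺ any polynomial ≺ any exponential cⁿ (c>1) ≺ n! ≺ nⁿ.
factorial dominates polylogarithmic (log n)^4 asymptotically.

g(n) grows faster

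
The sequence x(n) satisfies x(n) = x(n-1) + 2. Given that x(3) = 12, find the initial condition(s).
x(3) = x(0) + 3·2, so x(0) = 12 - 6 = 6.

x(0) = 6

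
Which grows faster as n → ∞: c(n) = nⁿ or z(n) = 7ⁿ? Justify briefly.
Comparing growth rates:
Growth-rate hierarchy: log n ≺ any polynomial ≺ any exponential cⁿ (c>1) ≺ n! ≺ nⁿ.
super-exponential nⁿ dominates exponential base 7 asymptotically.

c(n) grows faster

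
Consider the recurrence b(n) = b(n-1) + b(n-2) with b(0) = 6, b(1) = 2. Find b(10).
Computing the sequence terms:
6, 2, 8, 10, 18, 28, 46, 74, 120, 194, 314

314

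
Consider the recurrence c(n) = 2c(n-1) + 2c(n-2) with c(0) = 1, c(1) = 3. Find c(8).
Computing the sequence terms:
1, 3, 8, 22, 60, 164, 448, 1224, 3344

3344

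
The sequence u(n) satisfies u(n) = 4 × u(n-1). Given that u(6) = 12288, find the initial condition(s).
In general u(n) = 4ⁿ · u(0). At n = 6: u(0) = u(6) / 4^6 = 12288 / 4096 = 3.

u(0) = 3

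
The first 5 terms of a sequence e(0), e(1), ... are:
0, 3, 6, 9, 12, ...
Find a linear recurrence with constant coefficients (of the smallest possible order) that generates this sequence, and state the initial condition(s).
Look for the lowest-order linear relation among consecutive terms.
Observation: consecutive differences are constant (= 3).
Check at n=2: 1·3 + 3 = 6. ✓

e(n) = e(n-1) + 3, e(0) = 0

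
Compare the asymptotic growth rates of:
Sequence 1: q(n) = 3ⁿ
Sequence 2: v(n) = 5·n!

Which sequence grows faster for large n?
Comparing growth rates:
Growth-rate hierarchy: log n ≺ any polynomial ≺ any exponential cⁿ (c>1) ≺ n! ≺ nⁿ.
factorial dominates exponential base 3 asymptotically.

v(n) grows faster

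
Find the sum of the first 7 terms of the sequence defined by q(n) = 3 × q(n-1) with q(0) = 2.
Computing the sequence terms: 2, 6, 18, 54, 162, 486, 1458
Adding these values together:

2186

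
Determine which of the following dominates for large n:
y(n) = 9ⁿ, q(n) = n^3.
Comparing growth rates:
Growth-rate hierarchy: log n ≺ any polynomial ≺ any exponential cⁿ (c>1) ≺ n! ≺ nⁿ.
exponential base 9 dominates polynomial degree 3 asymptotically.

y(n) grows faster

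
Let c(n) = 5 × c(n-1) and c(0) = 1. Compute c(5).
Computing step by step:
c(0) = 1
c(1) = 5 × 1 = 5
c(2) = 5 × 5 = 25
c(3) = 5 × 25 = 125
c(4) = 5 × 125 = 625
c(5) = 5 × 625 = 3125

3125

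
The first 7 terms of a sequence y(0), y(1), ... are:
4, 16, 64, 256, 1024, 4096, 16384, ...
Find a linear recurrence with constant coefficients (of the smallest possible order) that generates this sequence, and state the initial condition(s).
Look for the lowest-order linear relation among consecutive terms.
Observation: each term is 4× the previous.
Check at n=2: 4·16 = 64. ✓

y(n) = 4 × y(n-1), y(0) = 4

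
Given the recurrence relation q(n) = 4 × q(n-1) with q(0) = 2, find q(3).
Computing step by step:
q(0) = 2
q(1) = 4 × 2 = 8
q(2) = 4 × 8 = 32
q(3) = 4 × 32 = 128

128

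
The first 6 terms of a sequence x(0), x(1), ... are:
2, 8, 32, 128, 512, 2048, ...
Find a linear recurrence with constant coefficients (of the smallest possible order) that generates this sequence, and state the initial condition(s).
Look for the lowest-order linear relation among consecutive terms.
Observation: each term is 4× the previous.
Check at n=2: 4·8 = 32. ✓

x(n) = 4 × x(n-1), x(0) = 2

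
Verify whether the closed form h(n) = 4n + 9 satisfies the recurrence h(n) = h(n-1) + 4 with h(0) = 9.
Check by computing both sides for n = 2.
From the recurrence with h(0) = 9:
  h(0) = 9, h(1) = 13, h(2) = 17
  so the recurrence gives h(2) = 17.
From the proposed closed form h(n) = 4n + 9:
  h(2) = 17.
Both sides give 17 at n = 2, and the initial condition(s) match, so the closed form is consistent.

Yes, the closed form is correct.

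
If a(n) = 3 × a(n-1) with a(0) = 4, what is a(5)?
Computing step by step:
a(0) = 4
a(1) = 3 × 4 = 12
a(2) = 3 × 12 = 36
a(3) = 3 × 36 = 108
a(4) = 3 × 108 = 324
a(5) = 3 × 324 = 972

972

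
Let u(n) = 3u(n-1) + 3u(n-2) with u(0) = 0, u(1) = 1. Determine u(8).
Computing the sequence terms:
0, 1, 3, 12, 45, 171, 648, 2457, 9315

9315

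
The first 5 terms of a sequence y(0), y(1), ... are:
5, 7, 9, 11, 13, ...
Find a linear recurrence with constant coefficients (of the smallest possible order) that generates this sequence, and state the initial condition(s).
Look for the lowest-order linear relation among consecutive terms.
Observation: consecutive differences are constant (= 2).
Check at n=2: 1·7 + 2 = 9. ✓

y(n) = y(n-1) + 2, y(0) = 5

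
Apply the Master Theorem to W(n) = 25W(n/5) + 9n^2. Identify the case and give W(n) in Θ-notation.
Master Theorem template: W(n) = a·W(n/b) + f(n).
Here: a=25, b=5, f(n)=9n^2
Compute log_b(a) = log_5(25) = 2.
f(n) = 9n^2 = Θ(n^2). Case 2: W(n) = Θ(n^2 log n).

Case 2: W(n) = Θ(n^2 log n)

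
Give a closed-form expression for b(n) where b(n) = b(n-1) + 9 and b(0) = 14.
Recurrence: b(n) = b(n-1) + 9, initial: b(0) = 14.
Each step adds 9, so b(n) = b(0) + 9n = 9n + 14.

b(n) = 9n + 14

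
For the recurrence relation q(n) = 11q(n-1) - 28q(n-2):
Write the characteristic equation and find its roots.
Substitute q(n) = rⁿ and divide through by rⁿ⁻²: r² - 11r + 28 = 0
Factor: (r - 4)(r - 7) = 0, so r = 4, 7.
General solution: q(n) = A·4ⁿ + B·7ⁿ

Characteristic: r² - 11r + 28 = 0, Roots: r = 4, 7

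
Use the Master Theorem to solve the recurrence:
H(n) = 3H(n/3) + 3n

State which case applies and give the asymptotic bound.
Master Theorem template: H(n) = a·H(n/b) + f(n).
Here: a=3, b=3, f(n)=3n
Compute log_b(a) = log_3(3) = 1.
f(n) = 3n = Θ(n). Case 2: H(n) = Θ(n log n).

Case 2: H(n) = Θ(n log n)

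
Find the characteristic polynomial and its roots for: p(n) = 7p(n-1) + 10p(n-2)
Substitute p(n) = rⁿ and divide through by rⁿ⁻²: r² - 7r - 10 = 0
Discriminant: 7² + 4·10 = 89, not a perfect square, so by the quadratic formula r = (7 ± √89)/2.
General solution: p(n) = A·r₁ⁿ + B·r₂ⁿ where r₁,r₂ = (7 ± √89)/2

Characteristic: r² - 7r - 10 = 0, Roots: r = (7 ± √89)/2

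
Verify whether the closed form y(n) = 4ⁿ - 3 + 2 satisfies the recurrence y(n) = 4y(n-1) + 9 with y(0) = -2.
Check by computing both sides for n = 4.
From the recurrence with y(0) = -2:
  y(0) = -2, y(1) = 1, y(2) = 13, y(3) = 61, y(4) = 253
  so the recurrence gives y(4) = 253.
From the proposed closed form y(n) = 4ⁿ - 3 + 2:
  y(4) = 255.
The recurrence gives 253 but the closed form gives 255, so the closed form does not satisfy the recurrence.

No, the closed form is incorrect.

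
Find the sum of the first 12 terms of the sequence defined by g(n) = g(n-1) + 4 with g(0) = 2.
Computing the sequence terms: 2, 6, 10, 14, 18, 22, 26, 30, 34, 38, 42, 46
Adding these values together:

288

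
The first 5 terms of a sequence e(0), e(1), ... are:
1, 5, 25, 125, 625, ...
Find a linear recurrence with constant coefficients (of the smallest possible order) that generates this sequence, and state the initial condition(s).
Look for the lowest-order linear relation among consecutive terms.
Observation: each term is 5× the previous.
Check at n=2: 5·5 = 25. ✓

e(n) = 5 × e(n-1), e(0) = 1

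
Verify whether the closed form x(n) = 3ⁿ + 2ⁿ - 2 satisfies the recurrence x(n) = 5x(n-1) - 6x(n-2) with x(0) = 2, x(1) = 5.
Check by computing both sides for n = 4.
From the recurrence with x(0) = 2, x(1) = 5:
  x(0) = 2, x(1) = 5, x(2) = 13, x(3) = 35, x(4) = 97
  so the recurrence gives x(4) = 97.
From the proposed closed form x(n) = 3ⁿ + 2ⁿ - 2:
  x(4) = 95.
The recurrence gives 97 but the closed form gives 95, so the closed form does not satisfy the recurrence.

No, the closed form is incorrect.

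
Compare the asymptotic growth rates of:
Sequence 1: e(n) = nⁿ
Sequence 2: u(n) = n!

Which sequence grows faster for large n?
Comparing growth rates:
Growth-rate hierarchy: log n ≺ any polynomial ≺ any exponential cⁿ (c>1) ≺ n! ≺ nⁿ.
super-exponential nⁿ dominates factorial asymptotically.

e(n) grows faster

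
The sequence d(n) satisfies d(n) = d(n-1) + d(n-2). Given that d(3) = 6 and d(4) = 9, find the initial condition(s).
Work backwards using d(k) = d(k+2) - d(k+1):
d(2) = d(4) - d(3) = 9 - 6 = 3
d(1) = d(3) - d(2) = 6 - 3 = 3
d(0) = d(2) - d(1) = 3 - 3 = 0

d(0) = 0, d(1) = 3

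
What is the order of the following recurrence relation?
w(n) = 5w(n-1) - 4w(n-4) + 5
The order is the largest lag k for which w(n-k) appears. Here the deepest term is w(n-4) (the 5 term is non-homogeneous and does not affect the order), so the order is 4.

Order 4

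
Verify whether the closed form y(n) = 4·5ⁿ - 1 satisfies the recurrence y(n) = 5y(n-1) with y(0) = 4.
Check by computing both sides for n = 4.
From the recurrence with y(0) = 4:
  y(0) = 4, y(1) = 20, y(2) = 100, y(3) = 500, y(4) = 2500
  so the recurrence gives y(4) = 2500.
From the proposed closed form y(n) = 4·5ⁿ - 1:
  y(4) = 2499.
The recurrence gives 2500 but the closed form gives 2499, so the closed form does not satisfy the recurrence.

No, the closed form is incorrect.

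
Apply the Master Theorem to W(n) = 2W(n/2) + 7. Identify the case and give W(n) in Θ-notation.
Master Theorem template: W(n) = a·W(n/b) + f(n).
Here: a=2, b=2, f(n)=7
Compute log_b(a) = log_2(2) = 1.
f(n) = 7 = O(n^(1-ε)) with ε = 1. Case 1: W(n) = Θ(n^log_b(a)) = Θ(n).

Case 1: W(n) = Θ(n)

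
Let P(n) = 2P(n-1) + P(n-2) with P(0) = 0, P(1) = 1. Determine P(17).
Computing the sequence terms:
0, 1, 2, 5, 12, 29, 70, 169, 408, 985, 2378, 5741, 13860, 33461, 80782, 195025, 470832, 1136689

1136689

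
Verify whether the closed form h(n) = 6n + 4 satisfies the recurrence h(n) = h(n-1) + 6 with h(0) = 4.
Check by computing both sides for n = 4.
From the recurrence with h(0) = 4:
  h(0) = 4, h(1) = 10, h(2) = 16, h(3) = 22, h(4) = 28
  so the recurrence gives h(4) = 28.
From the proposed closed form h(n) = 6n + 4:
  h(4) = 28.
Both sides give 28 at n = 4, and the initial condition(s) match, so the closed form is consistent.

Yes, the closed form is correct.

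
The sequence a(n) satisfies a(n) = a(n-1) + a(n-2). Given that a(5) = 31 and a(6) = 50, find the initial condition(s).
Work backwards using a(k) = a(k+2) - a(k+1):
a(4) = a(6) - a(5) = 50 - 31 = 19
a(3) = a(5) - a(4) = 31 - 19 = 12
a(2) = a(4) - a(3) = 19 - 12 = 7
a(1) = a(3) - a(2) = 12 - 7 = 5
a(0) = a(2) - a(1) = 7 - 5 = 2

a(0) = 2, a(1) = 5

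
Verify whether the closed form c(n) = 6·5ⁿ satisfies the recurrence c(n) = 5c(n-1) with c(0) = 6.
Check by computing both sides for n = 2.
From the recurrence with c(0) = 6:
  c(0) = 6, c(1) = 30, c(2) = 150
  so the recurrence gives c(2) = 150.
From the proposed closed form c(n) = 6·5ⁿ:
  c(2) = 150.
Both sides give 150 at n = 2, and the initial condition(s) match, so the closed form is consistent.

Yes, the closed form is correct.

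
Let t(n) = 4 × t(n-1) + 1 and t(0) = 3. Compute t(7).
Computing step by step:
t(0) = 3
t(1) = 4 × 3 + 1 = 13
t(2) = 4 × 13 + 1 = 53
t(3) = 4 × 53 + 1 = 213
t(4) = 4 × 213 + 1 = 853
t(5) = 4 × 853 + 1 = 3413
t(6) = 4 × 3413 + 1 = 13653
t(7) = 4 × 13653 + 1 = 54613

54613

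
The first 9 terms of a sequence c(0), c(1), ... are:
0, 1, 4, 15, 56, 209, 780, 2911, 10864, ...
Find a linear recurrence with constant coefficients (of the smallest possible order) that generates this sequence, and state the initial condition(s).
Look for the lowest-order linear relation among consecutive terms.
Observation: c(n) - 4·c(n-1) - (-1)·c(n-2) = 0 holds for the shown terms, and no order-1 relation c(n) = α·c(n-1) + β fits.
Check at n=3: 4·4 + (-1)·1 = 15. ✓

c(n) = 4c(n-1) - c(n-2), c(0) = 0, c(1) = 1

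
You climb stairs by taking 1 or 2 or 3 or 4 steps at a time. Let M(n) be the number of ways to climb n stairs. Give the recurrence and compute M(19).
Condition on the size of the last step (1 to 4): before it there were n-1, …, n-4 stairs climbed, and these cases are disjoint, so M(n) = M(n-1) + M(n-2) + M(n-3) + M(n-4) (order-4 linear recurrence).
Initial conditions by direct count (compositions of i into parts ≤ 4): M(1) = 1; M(2) = 2; M(3) = 4; M(4) = 8.
Iterating the recurrence: M(5) = 15, M(6) = 29, M(7) = 56, M(8) = 108, M(9) = 208, M(10) = 401, M(11) = 773, M(12) = 1490, M(13) = 2872, M(14) = 5536, M(15) = 10671, M(16) = 20569, M(17) = 39648, M(18) = 76424, M(19) = 147312.

M(n) = M(n-1) + M(n-2) + M(n-3) + M(n-4), M(1) = 1, M(2) = 2, M(3) = 4, M(4) = 8; M(19) = 147312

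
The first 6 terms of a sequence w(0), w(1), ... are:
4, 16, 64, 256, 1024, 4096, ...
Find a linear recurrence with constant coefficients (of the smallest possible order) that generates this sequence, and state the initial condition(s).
Look for the lowest-order linear relation among consecutive terms.
Observation: each term is 4× the previous.
Check at n=2: 4·16 = 64. ✓

w(n) = 4 × w(n-1), w(0) = 4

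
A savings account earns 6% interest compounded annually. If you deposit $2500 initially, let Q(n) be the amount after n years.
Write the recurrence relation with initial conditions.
Each year the balance grows by 6%, i.e. is multiplied by 1 + 6/100 = 1.06, so Q(n) = 1.06 × Q(n-1). The initial deposit gives Q(0) = 2500.
Unrolling gives the closed form Q(n) = 2500 × (1.06)ⁿ.

Q(n) = 1.06 × Q(n-1), Q(0) = 2500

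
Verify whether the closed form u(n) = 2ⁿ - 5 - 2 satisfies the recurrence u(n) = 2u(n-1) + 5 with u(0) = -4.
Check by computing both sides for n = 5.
From the recurrence with u(0) = -4:
  u(0) = -4, u(1) = -3, u(2) = -1, u(3) = 3, u(4) = 11, u(5) = 27
  so the recurrence gives u(5) = 27.
From the proposed closed form u(n) = 2ⁿ - 5 - 2:
  u(5) = 25.
The recurrence gives 27 but the closed form gives 25, so the closed form does not satisfy the recurrence.

No, the closed form is incorrect.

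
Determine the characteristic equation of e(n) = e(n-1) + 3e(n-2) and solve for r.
Substitute e(n) = rⁿ and divide through by rⁿ⁻²: r² - r - 3 = 0
Discriminant: 1² + 4·3 = 13, not a perfect square, so by the quadratic formula r = (1 ± √13)/2.
General solution: e(n) = A·r₁ⁿ + B·r₂ⁿ where r₁,r₂ = (1 ± √13)/2

Characteristic: r² - r - 3 = 0, Roots: r = (1 ± √13)/2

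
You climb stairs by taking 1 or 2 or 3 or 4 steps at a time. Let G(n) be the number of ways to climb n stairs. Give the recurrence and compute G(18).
Condition on the size of the last step (1 to 4): before it there were n-1, …, n-4 stairs climbed, and these cases are disjoint, so G(n) = G(n-1) + G(n-2) + G(n-3) + G(n-4) (order-4 linear recurrence).
Initial conditions by direct count (compositions of i into parts ≤ 4): G(1) = 1; G(2) = 2; G(3) = 4; G(4) = 8.
Iterating the recurrence: G(5) = 15, G(6) = 29, G(7) = 56, G(8) = 108, G(9) = 208, G(10) = 401, G(11) = 773, G(12) = 1490, G(13) = 2872, G(14) = 5536, G(15) = 10671, G(16) = 20569, G(17) = 39648, G(18) = 76424.

G(n) = G(n-1) + G(n-2) + G(n-3) + G(n-4), G(1) = 1, G(2) = 2, G(3) = 4, G(4) = 8; G(18) = 76424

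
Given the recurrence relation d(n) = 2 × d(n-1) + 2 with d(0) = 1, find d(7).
Computing step by step:
d(0) = 1
d(1) = 2 × 1 + 2 = 4
d(2) = 2 × 4 + 2 = 10
d(3) = 2 × 10 + 2 = 22
d(4) = 2 × 22 + 2 = 46
d(5) = 2 × 46 + 2 = 94
d(6) = 2 × 94 + 2 = 190
d(7) = 2 × 190 + 2 = 382

382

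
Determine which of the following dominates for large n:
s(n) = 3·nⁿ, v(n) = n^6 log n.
Comparing growth rates:
Growth-rate hierarchy: log n ≺ any polynomial ≺ any exponential cⁿ (c>1) ≺ n! ≺ nⁿ.
super-exponential nⁿ dominates polynomial degree 6 (with log factor) asymptotically.

s(n) grows faster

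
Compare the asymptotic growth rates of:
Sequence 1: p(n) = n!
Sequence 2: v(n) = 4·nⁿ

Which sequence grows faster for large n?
Comparing growth rates:
Growth-rate hierarchy: log n ≺ any polynomial ≺ any exponential cⁿ (c>1) ≺ n! ≺ nⁿ.
super-exponential nⁿ dominates factorial asymptotically.

v(n) grows faster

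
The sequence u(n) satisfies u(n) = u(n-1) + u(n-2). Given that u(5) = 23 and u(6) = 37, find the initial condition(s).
Work backwards using u(k) = u(k+2) - u(k+1):
u(4) = u(6) - u(5) = 37 - 23 = 14
u(3) = u(5) - u(4) = 23 - 14 = 9
u(2) = u(4) - u(3) = 14 - 9 = 5
u(1) = u(3) - u(2) = 9 - 5 = 4
u(0) = u(2) - u(1) = 5 - 4 = 1

u(0) = 1, u(1) = 4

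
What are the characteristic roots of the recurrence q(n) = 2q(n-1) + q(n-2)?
Substitute q(n) = rⁿ and divide through by rⁿ⁻²: r² - 2r - 1 = 0
Discriminant: 2² + 4·1 = 8, not a perfect square, so by the quadratic formula r = (2 ± √8)/2.
General solution: q(n) = A·r₁ⁿ + B·r₂ⁿ where r₁,r₂ = (2 ± √8)/2

Characteristic: r² - 2r - 1 = 0, Roots: r = (2 ± √8)/2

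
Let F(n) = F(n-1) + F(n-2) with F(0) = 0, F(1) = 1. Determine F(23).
Computing the sequence terms:
0, 1, 1, 2, 3, 5, 8, 13, 21, 34, 55, 89, 144, 233, 377, 610, 987, 1597, 2584, 4181, 6765, 10946, 17711, 28657

28657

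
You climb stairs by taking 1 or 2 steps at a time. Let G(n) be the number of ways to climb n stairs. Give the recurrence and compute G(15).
Condition on the size of the last step (1 to 2): before it there were n-1, …, n-2 stairs climbed, and these cases are disjoint, so G(n) = G(n-1) + G(n-2) (Fibonacci-type sequence).
Initial conditions by direct count (compositions of i into parts ≤ 2): G(1) = 1; G(2) = 2.
Iterating the recurrence: G(3) = 3, G(4) = 5, G(5) = 8, G(6) = 13, G(7) = 21, G(8) = 34, G(9) = 55, G(10) = 89, G(11) = 144, G(12) = 233, G(13) = 377, G(14) = 610, G(15) = 987.

G(n) = G(n-1) + G(n-2), G(1) = 1, G(2) = 2; G(15) = 987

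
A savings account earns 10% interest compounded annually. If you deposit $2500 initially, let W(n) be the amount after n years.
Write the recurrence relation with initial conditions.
Each year the balance grows by 10%, i.e. is multiplied by 1 + 10/100 = 1.1, so W(n) = 1.1 × W(n-1). The initial deposit gives W(0) = 2500.
Unrolling gives the closed form W(n) = 2500 × (1.1)ⁿ.

W(n) = 1.1 × W(n-1), W(0) = 2500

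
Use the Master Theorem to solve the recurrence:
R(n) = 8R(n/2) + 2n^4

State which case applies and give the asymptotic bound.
Master Theorem template: R(n) = a·R(n/b) + f(n).
Here: a=8, b=2, f(n)=2n^4
Compute log_b(a) = log_2(8) = 3.
f(n) = 2n^4 = Ω(n^(3+ε)) with ε = 1, and the regularity condition holds (a·f(n/b) = (a/b^4)·f(n) with a/b^4 = 2^-1 < 1). Case 3: R(n) = Θ(f(n)) = Θ(n^4).

Case 3: R(n) = Θ(n^4)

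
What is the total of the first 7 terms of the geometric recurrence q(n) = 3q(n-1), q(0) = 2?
Computing the sequence terms: 2, 6, 18, 54, 162, 486, 1458
Adding these values together:

2186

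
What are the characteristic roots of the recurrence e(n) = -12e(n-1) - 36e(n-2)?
Substitute e(n) = rⁿ and divide through by rⁿ⁻²: r² + 12r + 36 = 0
Factor: (r + 6)² = 0, so r = -6 (double root).
General solution: e(n) = (A + Bn)·(-6)ⁿ

Characteristic: r² + 12r + 36 = 0, Roots: r = -6 (double root)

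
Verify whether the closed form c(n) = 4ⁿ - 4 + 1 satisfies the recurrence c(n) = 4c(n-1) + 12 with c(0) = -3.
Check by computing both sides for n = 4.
From the recurrence with c(0) = -3:
  c(0) = -3, c(1) = 0, c(2) = 12, c(3) = 60, c(4) = 252
  so the recurrence gives c(4) = 252.
From the proposed closed form c(n) = 4ⁿ - 4 + 1:
  c(4) = 253.
The recurrence gives 252 but the closed form gives 253, so the closed form does not satisfy the recurrence.

No, the closed form is incorrect.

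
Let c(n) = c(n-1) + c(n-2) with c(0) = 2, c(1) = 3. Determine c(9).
Computing the sequence terms:
2, 3, 5, 8, 13, 21, 34, 55, 89, 144

144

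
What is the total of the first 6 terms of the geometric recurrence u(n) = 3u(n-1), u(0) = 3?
Computing the sequence terms: 3, 9, 27, 81, 243, 729
Adding these values together:

1092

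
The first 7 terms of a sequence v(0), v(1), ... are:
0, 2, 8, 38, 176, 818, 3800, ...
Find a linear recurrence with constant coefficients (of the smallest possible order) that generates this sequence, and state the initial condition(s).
Look for the lowest-order linear relation among consecutive terms.
Observation: v(n) - 4·v(n-1) - (3)·v(n-2) = 0 holds for the shown terms, and no order-1 relation v(n) = α·v(n-1) + β fits.
Check at n=3: 4·8 + (3)·2 = 38. ✓

v(n) = 4v(n-1) + 3v(n-2), v(0) = 0, v(1) = 2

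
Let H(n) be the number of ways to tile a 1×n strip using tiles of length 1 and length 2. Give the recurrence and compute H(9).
Condition on the last tile: it has length 1 (leaving a 1×(n-1) strip) or length 2 (leaving a 1×(n-2) strip), so H(n) = H(n-1) + H(n-2) (order-2 linear recurrence).
For 0 ≤ i < 2 only unit tiles fit, so H(i) = 1.
Iterating the recurrence: H(2) = 2, H(3) = 3, H(4) = 5, H(5) = 8, H(6) = 13, H(7) = 21, H(8) = 34, H(9) = 55.

H(n) = H(n-1) + H(n-2), with H(i) = 1 for 0 ≤ i < 2; H(9) = 55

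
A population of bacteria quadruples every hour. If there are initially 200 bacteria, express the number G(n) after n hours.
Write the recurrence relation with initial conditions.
Each hour multiplies the count by 4, so the count after n hours depends only on the count after n-1 hours: G(n) = 4 × G(n-1). The starting count gives G(0) = 200.
Unrolling n times gives the closed form G(n) = 200 × 4ⁿ.

G(n) = 4 × G(n-1), G(0) = 200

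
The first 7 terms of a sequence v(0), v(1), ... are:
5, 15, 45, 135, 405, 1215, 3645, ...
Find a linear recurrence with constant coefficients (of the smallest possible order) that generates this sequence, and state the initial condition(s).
Look for the lowest-order linear relation among consecutive terms.
Observation: each term is 3× the previous.
Check at n=2: 3·15 = 45. ✓

v(n) = 3 × v(n-1), v(0) = 5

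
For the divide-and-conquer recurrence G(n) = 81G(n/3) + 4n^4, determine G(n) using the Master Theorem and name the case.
Master Theorem template: G(n) = a·G(n/b) + f(n).
Here: a=81, b=3, f(n)=4n^4
Compute log_b(a) = log_3(81) = 4.
f(n) = 4n^4 = Θ(n^4). Case 2: G(n) = Θ(n^4 log n).

Case 2: G(n) = Θ(n^4 log n)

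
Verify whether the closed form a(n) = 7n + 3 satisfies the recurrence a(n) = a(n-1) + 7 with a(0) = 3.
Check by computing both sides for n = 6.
From the recurrence with a(0) = 3:
  a(0) = 3, a(1) = 10, a(2) = 17, a(3) = 24, a(4) = 31, a(5) = 38, a(6) = 45
  so the recurrence gives a(6) = 45.
From the proposed closed form a(n) = 7n + 3:
  a(6) = 45.
Both sides give 45 at n = 6, and the initial condition(s) match, so the closed form is consistent.

Yes, the closed form is correct.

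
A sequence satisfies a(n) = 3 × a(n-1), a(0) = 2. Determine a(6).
Computing step by step:
a(0) = 2
a(1) = 3 × 2 = 6
a(2) = 3 × 6 = 18
a(3) = 3 × 18 = 54
a(4) = 3 × 54 = 162
a(5) = 3 × 162 = 486
a(6) = 3 × 486 = 1458

1458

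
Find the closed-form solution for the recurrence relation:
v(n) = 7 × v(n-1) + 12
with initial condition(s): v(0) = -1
Recurrence: v(n) = 7 × v(n-1) + 12, initial: v(0) = -1.
Try v(n) = A·7ⁿ + C. Substituting: A·7ⁿ + C = 7(A·7ⁿ⁻¹ + C) + 12 = A·7ⁿ + 7C + 12, so C = 7C + 12, giving C = -2. Then v(0) = A - 2 = -1 gives A = 1.

v(n) = 7ⁿ - 2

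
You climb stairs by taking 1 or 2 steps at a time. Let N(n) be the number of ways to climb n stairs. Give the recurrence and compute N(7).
Condition on the size of the last step (1 to 2): before it there were n-1, …, n-2 stairs climbed, and these cases are disjoint, so N(n) = N(n-1) + N(n-2) (Fibonacci-type sequence).
Initial conditions by direct count (compositions of i into parts ≤ 2): N(1) = 1; N(2) = 2.
Iterating the recurrence: N(3) = 3, N(4) = 5, N(5) = 8, N(6) = 13, N(7) = 21.

N(n) = N(n-1) + N(n-2), N(1) = 1, N(2) = 2; N(7) = 21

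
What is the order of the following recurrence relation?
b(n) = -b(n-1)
The order is the largest lag k for which b(n-k) appears. Here the deepest term is b(n-1), so the order is 1.

Order 1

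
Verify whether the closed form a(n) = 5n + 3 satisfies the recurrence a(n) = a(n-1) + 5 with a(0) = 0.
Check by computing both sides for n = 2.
From the recurrence with a(0) = 0:
  a(0) = 0, a(1) = 5, a(2) = 10
  so the recurrence gives a(2) = 10.
From the proposed closed form a(n) = 5n + 3:
  a(2) = 13.
The recurrence gives 10 but the closed form gives 13, so the closed form does not satisfy the recurrence.

No, the closed form is incorrect.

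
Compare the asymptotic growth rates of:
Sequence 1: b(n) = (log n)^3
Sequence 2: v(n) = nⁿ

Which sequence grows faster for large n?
Comparing growth rates:
Growth-rate hierarchy: log n ≺ any polynomial ≺ any exponential cⁿ (c>1) ≺ n! ≺ nⁿ.
super-exponential nⁿ dominates polylogarithmic (log n)^3 asymptotically.

v(n) grows faster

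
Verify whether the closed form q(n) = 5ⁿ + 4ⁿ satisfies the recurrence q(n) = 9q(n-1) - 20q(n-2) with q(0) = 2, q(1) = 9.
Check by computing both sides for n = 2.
From the recurrence with q(0) = 2, q(1) = 9:
  q(0) = 2, q(1) = 9, q(2) = 41
  so the recurrence gives q(2) = 41.
From the proposed closed form q(n) = 5ⁿ + 4ⁿ:
  q(2) = 41.
Both sides give 41 at n = 2, and the initial condition(s) match, so the closed form is consistent.

Yes, the closed form is correct.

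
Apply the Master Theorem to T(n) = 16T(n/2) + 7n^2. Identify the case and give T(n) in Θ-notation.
Master Theorem template: T(n) = a·T(n/b) + f(n).
Here: a=16, b=2, f(n)=7n^2
Compute log_b(a) = log_2(16) = 4.
f(n) = 7n^2 = O(n^(4-ε)) with ε = 2. Case 1: T(n) = Θ(n^log_b(a)) = Θ(n^4).

Case 1: T(n) = Θ(n^4)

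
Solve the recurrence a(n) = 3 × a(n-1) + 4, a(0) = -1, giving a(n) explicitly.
Recurrence: a(n) = 3 × a(n-1) + 4, initial: a(0) = -1.
Try a(n) = A·3ⁿ + C. Substituting: A·3ⁿ + C = 3(A·3ⁿ⁻¹ + C) + 4 = A·3ⁿ + 3C + 4, so C = 3C + 4, giving C = -2. Then a(0) = A - 2 = -1 gives A = 1.

a(n) = 3ⁿ - 2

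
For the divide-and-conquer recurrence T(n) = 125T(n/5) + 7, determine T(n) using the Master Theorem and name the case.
Master Theorem template: T(n) = a·T(n/b) + f(n).
Here: a=125, b=5, f(n)=7
Compute log_b(a) = log_5(125) = 3.
f(n) = 7 = O(n^(3-ε)) with ε = 3. Case 1: T(n) = Θ(n^log_b(a)) = Θ(n^3).

Case 1: T(n) = Θ(n^3)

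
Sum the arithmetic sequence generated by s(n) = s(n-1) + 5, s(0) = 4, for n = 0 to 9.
Computing the sequence terms: 4, 9, 14, 19, 24, 29, 34, 39, 44, 49
Adding these values together:

265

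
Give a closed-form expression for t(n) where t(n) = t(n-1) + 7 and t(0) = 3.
Recurrence: t(n) = t(n-1) + 7, initial: t(0) = 3.
Each step adds 7, so t(n) = t(0) + 7n = 7n + 3.

t(n) = 7n + 3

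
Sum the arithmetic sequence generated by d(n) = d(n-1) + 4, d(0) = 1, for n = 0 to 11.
Computing the sequence terms: 1, 5, 9, 13, 17, 21, 25, 29, 33, 37, 41, 45
Adding these values together:

276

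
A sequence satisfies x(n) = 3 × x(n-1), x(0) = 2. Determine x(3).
Computing step by step:
x(0) = 2
x(1) = 3 × 2 = 6
x(2) = 3 × 6 = 18
x(3) = 3 × 18 = 54

54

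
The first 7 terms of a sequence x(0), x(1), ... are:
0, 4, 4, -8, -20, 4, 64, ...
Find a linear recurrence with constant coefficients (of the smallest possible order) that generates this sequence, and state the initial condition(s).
Look for the lowest-order linear relation among consecutive terms.
Observation: x(n) - 1·x(n-1) - (-3)·x(n-2) = 0 holds for the shown terms, and no order-1 relation x(n) = α·x(n-1) + β fits.
Check at n=3: 1·4 + (-3)·4 = -8. ✓

x(n) = x(n-1) - 3x(n-2), x(0) = 0, x(1) = 4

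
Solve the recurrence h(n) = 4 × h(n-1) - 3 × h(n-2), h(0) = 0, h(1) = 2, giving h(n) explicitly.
Recurrence: h(n) = 4 × h(n-1) - 3 × h(n-2), initial: h(0) = 0, h(1) = 2.
Characteristic equation: r² - 4r + 3 = 0, which factors as (r - 3)(r - 1) = 0, so r = 3, 1. General solution h(n) = A·3ⁿ + B·1ⁿ. From h(0) = 0: A + B = 0. From h(1) = 2: 3A + 1B = 2. Solving gives A = 1, B = -1.

h(n) = 3ⁿ - 1ⁿ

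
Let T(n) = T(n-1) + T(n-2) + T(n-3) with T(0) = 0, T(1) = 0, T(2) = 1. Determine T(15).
Computing the sequence terms:
0, 0, 1, 1, 2, 4, 7, 13, 24, 44, 81, 149, 274, 504, 927, 1705

1705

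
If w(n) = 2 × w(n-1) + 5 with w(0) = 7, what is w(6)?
Computing step by step:
w(0) = 7
w(1) = 2 × 7 + 5 = 19
w(2) = 2 × 19 + 5 = 43
w(3) = 2 × 43 + 5 = 91
w(4) = 2 × 91 + 5 = 187
w(5) = 2 × 187 + 5 = 379
w(6) = 2 × 379 + 5 = 763

763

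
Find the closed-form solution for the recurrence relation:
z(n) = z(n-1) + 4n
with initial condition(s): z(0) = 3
Recurrence: z(n) = z(n-1) + 4n, initial: z(0) = 3.
Telescoping: z(n) = z(0) + 4·Σᵢ₌₁ⁿ i = 3 + 4·n(n+1)/2.

z(n) = 4·n(n+1)/2 + 3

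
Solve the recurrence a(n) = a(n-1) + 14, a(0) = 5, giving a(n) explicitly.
Recurrence: a(n) = a(n-1) + 14, initial: a(0) = 5.
Each step adds 14, so a(n) = a(0) + 14n = 14n + 5.

a(n) = 14n + 5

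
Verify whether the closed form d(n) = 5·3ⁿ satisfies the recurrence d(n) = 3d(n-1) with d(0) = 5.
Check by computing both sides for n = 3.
From the recurrence with d(0) = 5:
  d(0) = 5, d(1) = 15, d(2) = 45, d(3) = 135
  so the recurrence gives d(3) = 135.
From the proposed closed form d(n) = 5·3ⁿ:
  d(3) = 135.
Both sides give 135 at n = 3, and the initial condition(s) match, so the closed form is consistent.

Yes, the closed form is correct.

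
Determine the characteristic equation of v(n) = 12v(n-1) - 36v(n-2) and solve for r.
Substitute v(n) = rⁿ and divide through by rⁿ⁻²: r² - 12r + 36 = 0
Factor: (r - 6)² = 0, so r = 6 (double root).
General solution: v(n) = (A + Bn)·6ⁿ

Characteristic: r² - 12r + 36 = 0, Roots: r = 6 (double root)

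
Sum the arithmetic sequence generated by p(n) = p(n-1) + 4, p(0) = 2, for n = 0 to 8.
Computing the sequence terms: 2, 6, 10, 14, 18, 22, 26, 30, 34
Adding these values together:

162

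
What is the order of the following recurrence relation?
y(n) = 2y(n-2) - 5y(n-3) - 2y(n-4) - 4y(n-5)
The order is the largest lag k for which y(n-k) appears. Here the deepest term is y(n-5), so the order is 5.

Order 5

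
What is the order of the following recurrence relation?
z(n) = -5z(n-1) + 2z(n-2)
The order is the largest lag k for which z(n-k) appears. Here the deepest term is z(n-2), so the order is 2.

Order 2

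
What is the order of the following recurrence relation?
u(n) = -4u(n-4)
The order is the largest lag k for which u(n-k) appears. Here the deepest term is u(n-4), so the order is 4.

Order 4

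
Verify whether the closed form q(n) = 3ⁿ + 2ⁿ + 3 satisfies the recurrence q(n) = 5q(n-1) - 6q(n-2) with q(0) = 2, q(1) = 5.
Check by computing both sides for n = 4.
From the recurrence with q(0) = 2, q(1) = 5:
  q(0) = 2, q(1) = 5, q(2) = 13, q(3) = 35, q(4) = 97
  so the recurrence gives q(4) = 97.
From the proposed closed form q(n) = 3ⁿ + 2ⁿ + 3:
  q(4) = 100.
The recurrence gives 97 but the closed form gives 100, so the closed form does not satisfy the recurrence.

No, the closed form is incorrect.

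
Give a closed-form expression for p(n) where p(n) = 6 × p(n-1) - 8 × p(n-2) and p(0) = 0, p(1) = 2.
Recurrence: p(n) = 6 × p(n-1) - 8 × p(n-2), initial: p(0) = 0, p(1) = 2.
Characteristic equation: r² - 6r + 8 = 0, which factors as (r - 4)(r - 2) = 0, so r = 4, 2. General solution p(n) = A·4ⁿ + B·2ⁿ. From p(0) = 0: A + B = 0. From p(1) = 2: 4A + 2B = 2. Solving gives A = 1, B = -1.

p(n) = 4ⁿ - 2ⁿ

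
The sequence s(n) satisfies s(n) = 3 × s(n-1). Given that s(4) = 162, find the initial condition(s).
In general s(n) = 3ⁿ · s(0). At n = 4: s(0) = s(4) / 3^4 = 162 / 81 = 2.

s(0) = 2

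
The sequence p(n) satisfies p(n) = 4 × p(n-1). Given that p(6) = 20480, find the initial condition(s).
In general p(n) = 4ⁿ · p(0). At n = 6: p(0) = p(6) / 4^6 = 20480 / 4096 = 5.

p(0) = 5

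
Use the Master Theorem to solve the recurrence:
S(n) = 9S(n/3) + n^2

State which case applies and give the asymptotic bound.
Master Theorem template: S(n) = a·S(n/b) + f(n).
Here: a=9, b=3, f(n)=n^2
Compute log_b(a) = log_3(9) = 2.
f(n) = n^2 = Θ(n^2). Case 2: S(n) = Θ(n^2 log n).

Case 2: S(n) = Θ(n^2 log n)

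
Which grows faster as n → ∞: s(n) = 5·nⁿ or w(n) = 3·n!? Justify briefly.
Comparing growth rates:
Growth-rate hierarchy: log n ≺ any polynomial ≺ any exponential cⁿ (c>1) ≺ n! ≺ nⁿ.
super-exponential nⁿ dominates factorial asymptotically.

s(n) grows faster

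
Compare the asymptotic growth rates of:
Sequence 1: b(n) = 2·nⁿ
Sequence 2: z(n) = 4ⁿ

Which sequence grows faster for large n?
Comparing growth rates:
Growth-rate hierarchy: log n ≺ any polynomial ≺ any exponential cⁿ (c>1) ≺ n! ≺ nⁿ.
super-exponential nⁿ dominates exponential base 4 asymptotically.

b(n) grows faster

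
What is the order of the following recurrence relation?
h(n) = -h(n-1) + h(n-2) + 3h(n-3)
The order is the largest lag k for which h(n-k) appears. Here the deepest term is h(n-3), so the order is 3.

Order 3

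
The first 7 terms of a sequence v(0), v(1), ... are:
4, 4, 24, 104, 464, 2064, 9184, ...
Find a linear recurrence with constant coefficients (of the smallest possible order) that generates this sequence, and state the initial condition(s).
Look for the lowest-order linear relation among consecutive terms.
Observation: v(n) - 4·v(n-1) - (2)·v(n-2) = 0 holds for the shown terms, and no order-1 relation v(n) = α·v(n-1) + β fits.
Check at n=3: 4·24 + (2)·4 = 104. ✓

v(n) = 4v(n-1) + 2v(n-2), v(0) = 4, v(1) = 4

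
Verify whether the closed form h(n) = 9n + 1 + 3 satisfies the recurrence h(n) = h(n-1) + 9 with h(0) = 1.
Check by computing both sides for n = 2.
From the recurrence with h(0) = 1:
  h(0) = 1, h(1) = 10, h(2) = 19
  so the recurrence gives h(2) = 19.
From the proposed closed form h(n) = 9n + 1 + 3:
  h(2) = 22.
The recurrence gives 19 but the closed form gives 22, so the closed form does not satisfy the recurrence.

No, the closed form is incorrect.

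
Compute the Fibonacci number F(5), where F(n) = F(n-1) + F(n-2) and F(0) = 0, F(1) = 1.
Computing the sequence terms:
0, 1, 1, 2, 3, 5

5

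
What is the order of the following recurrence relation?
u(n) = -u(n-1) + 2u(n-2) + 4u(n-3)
The order is the largest lag k for which u(n-k) appears. Here the deepest term is u(n-3), so the order is 3.

Order 3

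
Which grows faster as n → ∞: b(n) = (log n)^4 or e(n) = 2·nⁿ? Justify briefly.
Comparing growth rates:
Growth-rate hierarchy: log n ≺ any polynomial ≺ any exponential cⁿ (c>1) ≺ n! ≺ nⁿ.
super-exponential nⁿ dominates polylogarithmic (log n)^4 asymptotically.

e(n) grows faster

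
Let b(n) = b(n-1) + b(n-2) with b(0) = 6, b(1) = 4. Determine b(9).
Computing the sequence terms:
6, 4, 10, 14, 24, 38, 62, 100, 162, 262

262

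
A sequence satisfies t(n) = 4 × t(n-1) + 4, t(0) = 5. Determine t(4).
Computing step by step:
t(0) = 5
t(1) = 4 × 5 + 4 = 24
t(2) = 4 × 24 + 4 = 100
t(3) = 4 × 100 + 4 = 404
t(4) = 4 × 404 + 4 = 1620

1620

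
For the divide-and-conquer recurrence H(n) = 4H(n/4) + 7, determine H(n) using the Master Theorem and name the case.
Master Theorem template: H(n) = a·H(n/b) + f(n).
Here: a=4, b=4, f(n)=7
Compute log_b(a) = log_4(4) = 1.
f(n) = 7 = O(n^(1-ε)) with ε = 1. Case 1: H(n) = Θ(n^log_b(a)) = Θ(n).

Case 1: H(n) = Θ(n)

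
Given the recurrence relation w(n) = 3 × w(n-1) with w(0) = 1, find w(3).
Computing step by step:
w(0) = 1
w(1) = 3 × 1 = 3
w(2) = 3 × 3 = 9
w(3) = 3 × 9 = 27

27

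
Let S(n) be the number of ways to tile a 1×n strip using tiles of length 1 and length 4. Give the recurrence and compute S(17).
Condition on the last tile: it has length 1 (leaving a 1×(n-1) strip) or length 4 (leaving a 1×(n-4) strip), so S(n) = S(n-1) + S(n-4) (order-4 linear recurrence).
For 0 ≤ i < 4 only unit tiles fit, so S(i) = 1.
Iterating the recurrence: S(4) = 2, S(5) = 3, S(6) = 4, S(7) = 5, S(8) = 7, S(9) = 10, S(10) = 14, S(11) = 19, S(12) = 26, S(13) = 36, S(14) = 50, S(15) = 69, S(16) = 95, S(17) = 131.

S(n) = S(n-1) + S(n-4), with S(i) = 1 for 0 ≤ i < 4; S(17) = 131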